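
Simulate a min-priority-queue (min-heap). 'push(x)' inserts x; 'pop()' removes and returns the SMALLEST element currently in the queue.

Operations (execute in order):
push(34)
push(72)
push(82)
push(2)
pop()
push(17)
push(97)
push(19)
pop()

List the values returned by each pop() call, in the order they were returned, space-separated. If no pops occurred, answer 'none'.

Answer: 2 17

Derivation:
push(34): heap contents = [34]
push(72): heap contents = [34, 72]
push(82): heap contents = [34, 72, 82]
push(2): heap contents = [2, 34, 72, 82]
pop() → 2: heap contents = [34, 72, 82]
push(17): heap contents = [17, 34, 72, 82]
push(97): heap contents = [17, 34, 72, 82, 97]
push(19): heap contents = [17, 19, 34, 72, 82, 97]
pop() → 17: heap contents = [19, 34, 72, 82, 97]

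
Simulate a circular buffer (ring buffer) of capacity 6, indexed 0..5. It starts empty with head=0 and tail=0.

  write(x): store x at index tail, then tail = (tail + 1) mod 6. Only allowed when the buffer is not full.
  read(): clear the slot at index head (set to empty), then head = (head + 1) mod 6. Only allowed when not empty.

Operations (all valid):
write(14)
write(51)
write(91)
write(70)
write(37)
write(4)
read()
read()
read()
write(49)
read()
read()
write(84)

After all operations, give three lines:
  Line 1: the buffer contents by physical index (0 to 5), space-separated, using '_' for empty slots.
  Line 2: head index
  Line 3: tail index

write(14): buf=[14 _ _ _ _ _], head=0, tail=1, size=1
write(51): buf=[14 51 _ _ _ _], head=0, tail=2, size=2
write(91): buf=[14 51 91 _ _ _], head=0, tail=3, size=3
write(70): buf=[14 51 91 70 _ _], head=0, tail=4, size=4
write(37): buf=[14 51 91 70 37 _], head=0, tail=5, size=5
write(4): buf=[14 51 91 70 37 4], head=0, tail=0, size=6
read(): buf=[_ 51 91 70 37 4], head=1, tail=0, size=5
read(): buf=[_ _ 91 70 37 4], head=2, tail=0, size=4
read(): buf=[_ _ _ 70 37 4], head=3, tail=0, size=3
write(49): buf=[49 _ _ 70 37 4], head=3, tail=1, size=4
read(): buf=[49 _ _ _ 37 4], head=4, tail=1, size=3
read(): buf=[49 _ _ _ _ 4], head=5, tail=1, size=2
write(84): buf=[49 84 _ _ _ 4], head=5, tail=2, size=3

Answer: 49 84 _ _ _ 4
5
2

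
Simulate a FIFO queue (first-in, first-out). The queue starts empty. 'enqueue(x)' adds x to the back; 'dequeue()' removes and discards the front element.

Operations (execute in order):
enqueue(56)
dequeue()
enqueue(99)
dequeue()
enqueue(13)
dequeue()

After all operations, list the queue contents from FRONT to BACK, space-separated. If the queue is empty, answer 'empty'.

enqueue(56): [56]
dequeue(): []
enqueue(99): [99]
dequeue(): []
enqueue(13): [13]
dequeue(): []

Answer: empty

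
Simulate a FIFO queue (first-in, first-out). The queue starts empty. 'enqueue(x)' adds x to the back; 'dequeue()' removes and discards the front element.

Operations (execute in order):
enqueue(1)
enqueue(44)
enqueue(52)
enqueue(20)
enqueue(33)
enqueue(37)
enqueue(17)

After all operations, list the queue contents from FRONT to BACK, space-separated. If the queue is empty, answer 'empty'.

enqueue(1): [1]
enqueue(44): [1, 44]
enqueue(52): [1, 44, 52]
enqueue(20): [1, 44, 52, 20]
enqueue(33): [1, 44, 52, 20, 33]
enqueue(37): [1, 44, 52, 20, 33, 37]
enqueue(17): [1, 44, 52, 20, 33, 37, 17]

Answer: 1 44 52 20 33 37 17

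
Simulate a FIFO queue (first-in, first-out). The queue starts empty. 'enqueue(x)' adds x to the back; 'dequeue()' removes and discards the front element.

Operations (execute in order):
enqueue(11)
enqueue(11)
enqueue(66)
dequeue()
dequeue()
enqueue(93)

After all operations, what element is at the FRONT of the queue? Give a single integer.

enqueue(11): queue = [11]
enqueue(11): queue = [11, 11]
enqueue(66): queue = [11, 11, 66]
dequeue(): queue = [11, 66]
dequeue(): queue = [66]
enqueue(93): queue = [66, 93]

Answer: 66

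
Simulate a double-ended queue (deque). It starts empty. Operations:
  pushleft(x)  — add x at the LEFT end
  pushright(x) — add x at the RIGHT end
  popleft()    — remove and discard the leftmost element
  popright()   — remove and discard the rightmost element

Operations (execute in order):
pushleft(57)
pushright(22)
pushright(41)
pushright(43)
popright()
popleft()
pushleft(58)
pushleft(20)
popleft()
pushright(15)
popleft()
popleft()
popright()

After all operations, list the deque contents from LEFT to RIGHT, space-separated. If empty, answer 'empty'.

pushleft(57): [57]
pushright(22): [57, 22]
pushright(41): [57, 22, 41]
pushright(43): [57, 22, 41, 43]
popright(): [57, 22, 41]
popleft(): [22, 41]
pushleft(58): [58, 22, 41]
pushleft(20): [20, 58, 22, 41]
popleft(): [58, 22, 41]
pushright(15): [58, 22, 41, 15]
popleft(): [22, 41, 15]
popleft(): [41, 15]
popright(): [41]

Answer: 41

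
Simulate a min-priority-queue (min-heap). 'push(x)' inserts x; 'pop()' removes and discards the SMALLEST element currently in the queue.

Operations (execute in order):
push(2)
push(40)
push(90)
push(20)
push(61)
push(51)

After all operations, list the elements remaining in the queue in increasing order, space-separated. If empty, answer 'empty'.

push(2): heap contents = [2]
push(40): heap contents = [2, 40]
push(90): heap contents = [2, 40, 90]
push(20): heap contents = [2, 20, 40, 90]
push(61): heap contents = [2, 20, 40, 61, 90]
push(51): heap contents = [2, 20, 40, 51, 61, 90]

Answer: 2 20 40 51 61 90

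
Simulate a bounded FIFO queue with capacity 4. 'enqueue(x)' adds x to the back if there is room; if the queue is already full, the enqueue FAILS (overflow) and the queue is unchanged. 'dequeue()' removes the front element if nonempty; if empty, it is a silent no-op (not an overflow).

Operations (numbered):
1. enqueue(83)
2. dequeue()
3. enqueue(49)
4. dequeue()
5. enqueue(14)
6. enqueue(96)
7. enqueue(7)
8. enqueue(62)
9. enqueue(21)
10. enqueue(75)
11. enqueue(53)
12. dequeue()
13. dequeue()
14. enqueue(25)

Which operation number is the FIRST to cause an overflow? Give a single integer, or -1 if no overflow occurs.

1. enqueue(83): size=1
2. dequeue(): size=0
3. enqueue(49): size=1
4. dequeue(): size=0
5. enqueue(14): size=1
6. enqueue(96): size=2
7. enqueue(7): size=3
8. enqueue(62): size=4
9. enqueue(21): size=4=cap → OVERFLOW (fail)
10. enqueue(75): size=4=cap → OVERFLOW (fail)
11. enqueue(53): size=4=cap → OVERFLOW (fail)
12. dequeue(): size=3
13. dequeue(): size=2
14. enqueue(25): size=3

Answer: 9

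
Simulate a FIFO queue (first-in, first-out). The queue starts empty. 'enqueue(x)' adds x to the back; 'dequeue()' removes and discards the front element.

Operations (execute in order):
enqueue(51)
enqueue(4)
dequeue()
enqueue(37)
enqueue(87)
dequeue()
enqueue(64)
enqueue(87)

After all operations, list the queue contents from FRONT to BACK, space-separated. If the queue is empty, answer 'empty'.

enqueue(51): [51]
enqueue(4): [51, 4]
dequeue(): [4]
enqueue(37): [4, 37]
enqueue(87): [4, 37, 87]
dequeue(): [37, 87]
enqueue(64): [37, 87, 64]
enqueue(87): [37, 87, 64, 87]

Answer: 37 87 64 87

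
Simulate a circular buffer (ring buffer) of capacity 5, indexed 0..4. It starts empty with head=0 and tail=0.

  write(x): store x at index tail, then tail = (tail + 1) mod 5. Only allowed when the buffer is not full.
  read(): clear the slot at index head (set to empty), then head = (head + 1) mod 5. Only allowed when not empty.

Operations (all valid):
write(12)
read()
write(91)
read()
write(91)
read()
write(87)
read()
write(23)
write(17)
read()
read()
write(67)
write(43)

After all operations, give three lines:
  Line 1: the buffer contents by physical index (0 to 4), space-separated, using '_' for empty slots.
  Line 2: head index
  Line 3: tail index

Answer: _ 67 43 _ _
1
3

Derivation:
write(12): buf=[12 _ _ _ _], head=0, tail=1, size=1
read(): buf=[_ _ _ _ _], head=1, tail=1, size=0
write(91): buf=[_ 91 _ _ _], head=1, tail=2, size=1
read(): buf=[_ _ _ _ _], head=2, tail=2, size=0
write(91): buf=[_ _ 91 _ _], head=2, tail=3, size=1
read(): buf=[_ _ _ _ _], head=3, tail=3, size=0
write(87): buf=[_ _ _ 87 _], head=3, tail=4, size=1
read(): buf=[_ _ _ _ _], head=4, tail=4, size=0
write(23): buf=[_ _ _ _ 23], head=4, tail=0, size=1
write(17): buf=[17 _ _ _ 23], head=4, tail=1, size=2
read(): buf=[17 _ _ _ _], head=0, tail=1, size=1
read(): buf=[_ _ _ _ _], head=1, tail=1, size=0
write(67): buf=[_ 67 _ _ _], head=1, tail=2, size=1
write(43): buf=[_ 67 43 _ _], head=1, tail=3, size=2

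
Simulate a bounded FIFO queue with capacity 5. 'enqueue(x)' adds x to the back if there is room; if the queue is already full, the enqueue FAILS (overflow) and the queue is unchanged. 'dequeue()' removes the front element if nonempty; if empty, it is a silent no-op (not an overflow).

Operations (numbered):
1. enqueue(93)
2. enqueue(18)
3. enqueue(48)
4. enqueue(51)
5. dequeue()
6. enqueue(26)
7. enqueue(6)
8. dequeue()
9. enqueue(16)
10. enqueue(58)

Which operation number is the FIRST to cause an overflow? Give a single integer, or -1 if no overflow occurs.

1. enqueue(93): size=1
2. enqueue(18): size=2
3. enqueue(48): size=3
4. enqueue(51): size=4
5. dequeue(): size=3
6. enqueue(26): size=4
7. enqueue(6): size=5
8. dequeue(): size=4
9. enqueue(16): size=5
10. enqueue(58): size=5=cap → OVERFLOW (fail)

Answer: 10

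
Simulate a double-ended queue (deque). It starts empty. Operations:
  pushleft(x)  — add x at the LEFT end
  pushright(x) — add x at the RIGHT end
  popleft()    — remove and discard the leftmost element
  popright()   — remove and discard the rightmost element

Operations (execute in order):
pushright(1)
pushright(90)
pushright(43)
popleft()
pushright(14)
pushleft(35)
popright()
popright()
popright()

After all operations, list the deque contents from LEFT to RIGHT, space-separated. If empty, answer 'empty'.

pushright(1): [1]
pushright(90): [1, 90]
pushright(43): [1, 90, 43]
popleft(): [90, 43]
pushright(14): [90, 43, 14]
pushleft(35): [35, 90, 43, 14]
popright(): [35, 90, 43]
popright(): [35, 90]
popright(): [35]

Answer: 35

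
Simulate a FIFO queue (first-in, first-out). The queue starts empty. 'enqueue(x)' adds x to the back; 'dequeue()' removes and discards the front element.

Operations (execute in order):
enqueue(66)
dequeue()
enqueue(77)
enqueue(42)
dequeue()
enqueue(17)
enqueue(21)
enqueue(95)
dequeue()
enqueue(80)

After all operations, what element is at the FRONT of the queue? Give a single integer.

enqueue(66): queue = [66]
dequeue(): queue = []
enqueue(77): queue = [77]
enqueue(42): queue = [77, 42]
dequeue(): queue = [42]
enqueue(17): queue = [42, 17]
enqueue(21): queue = [42, 17, 21]
enqueue(95): queue = [42, 17, 21, 95]
dequeue(): queue = [17, 21, 95]
enqueue(80): queue = [17, 21, 95, 80]

Answer: 17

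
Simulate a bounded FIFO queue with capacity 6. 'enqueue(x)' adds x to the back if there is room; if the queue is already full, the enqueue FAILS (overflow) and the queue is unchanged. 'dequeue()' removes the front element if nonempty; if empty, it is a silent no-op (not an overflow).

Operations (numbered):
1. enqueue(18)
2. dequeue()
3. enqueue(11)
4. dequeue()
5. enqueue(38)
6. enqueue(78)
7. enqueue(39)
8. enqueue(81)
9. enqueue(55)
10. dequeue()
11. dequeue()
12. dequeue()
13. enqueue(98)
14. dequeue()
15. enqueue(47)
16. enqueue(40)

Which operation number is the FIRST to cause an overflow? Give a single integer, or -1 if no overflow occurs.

1. enqueue(18): size=1
2. dequeue(): size=0
3. enqueue(11): size=1
4. dequeue(): size=0
5. enqueue(38): size=1
6. enqueue(78): size=2
7. enqueue(39): size=3
8. enqueue(81): size=4
9. enqueue(55): size=5
10. dequeue(): size=4
11. dequeue(): size=3
12. dequeue(): size=2
13. enqueue(98): size=3
14. dequeue(): size=2
15. enqueue(47): size=3
16. enqueue(40): size=4

Answer: -1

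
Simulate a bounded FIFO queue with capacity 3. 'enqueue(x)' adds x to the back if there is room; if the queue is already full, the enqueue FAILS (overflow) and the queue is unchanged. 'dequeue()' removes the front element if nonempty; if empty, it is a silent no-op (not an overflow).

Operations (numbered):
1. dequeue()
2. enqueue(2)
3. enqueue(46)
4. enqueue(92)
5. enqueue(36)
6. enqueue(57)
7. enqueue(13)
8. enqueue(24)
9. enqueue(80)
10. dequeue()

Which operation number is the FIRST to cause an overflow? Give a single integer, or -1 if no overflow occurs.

1. dequeue(): empty, no-op, size=0
2. enqueue(2): size=1
3. enqueue(46): size=2
4. enqueue(92): size=3
5. enqueue(36): size=3=cap → OVERFLOW (fail)
6. enqueue(57): size=3=cap → OVERFLOW (fail)
7. enqueue(13): size=3=cap → OVERFLOW (fail)
8. enqueue(24): size=3=cap → OVERFLOW (fail)
9. enqueue(80): size=3=cap → OVERFLOW (fail)
10. dequeue(): size=2

Answer: 5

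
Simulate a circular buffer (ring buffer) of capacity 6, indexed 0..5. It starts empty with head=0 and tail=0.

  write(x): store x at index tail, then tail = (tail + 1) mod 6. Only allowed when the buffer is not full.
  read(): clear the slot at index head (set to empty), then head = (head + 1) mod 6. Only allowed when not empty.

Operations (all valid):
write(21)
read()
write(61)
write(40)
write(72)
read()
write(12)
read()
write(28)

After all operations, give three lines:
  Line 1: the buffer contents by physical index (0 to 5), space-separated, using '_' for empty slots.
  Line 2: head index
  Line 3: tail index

write(21): buf=[21 _ _ _ _ _], head=0, tail=1, size=1
read(): buf=[_ _ _ _ _ _], head=1, tail=1, size=0
write(61): buf=[_ 61 _ _ _ _], head=1, tail=2, size=1
write(40): buf=[_ 61 40 _ _ _], head=1, tail=3, size=2
write(72): buf=[_ 61 40 72 _ _], head=1, tail=4, size=3
read(): buf=[_ _ 40 72 _ _], head=2, tail=4, size=2
write(12): buf=[_ _ 40 72 12 _], head=2, tail=5, size=3
read(): buf=[_ _ _ 72 12 _], head=3, tail=5, size=2
write(28): buf=[_ _ _ 72 12 28], head=3, tail=0, size=3

Answer: _ _ _ 72 12 28
3
0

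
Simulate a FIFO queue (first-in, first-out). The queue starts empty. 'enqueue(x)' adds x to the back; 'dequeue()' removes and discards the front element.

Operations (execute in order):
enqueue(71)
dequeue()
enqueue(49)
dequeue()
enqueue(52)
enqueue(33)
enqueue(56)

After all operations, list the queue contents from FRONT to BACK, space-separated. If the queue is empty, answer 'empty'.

Answer: 52 33 56

Derivation:
enqueue(71): [71]
dequeue(): []
enqueue(49): [49]
dequeue(): []
enqueue(52): [52]
enqueue(33): [52, 33]
enqueue(56): [52, 33, 56]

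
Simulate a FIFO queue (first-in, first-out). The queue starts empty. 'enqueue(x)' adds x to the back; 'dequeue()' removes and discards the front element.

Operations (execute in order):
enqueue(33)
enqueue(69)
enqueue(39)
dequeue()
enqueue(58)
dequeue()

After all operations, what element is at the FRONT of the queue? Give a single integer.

enqueue(33): queue = [33]
enqueue(69): queue = [33, 69]
enqueue(39): queue = [33, 69, 39]
dequeue(): queue = [69, 39]
enqueue(58): queue = [69, 39, 58]
dequeue(): queue = [39, 58]

Answer: 39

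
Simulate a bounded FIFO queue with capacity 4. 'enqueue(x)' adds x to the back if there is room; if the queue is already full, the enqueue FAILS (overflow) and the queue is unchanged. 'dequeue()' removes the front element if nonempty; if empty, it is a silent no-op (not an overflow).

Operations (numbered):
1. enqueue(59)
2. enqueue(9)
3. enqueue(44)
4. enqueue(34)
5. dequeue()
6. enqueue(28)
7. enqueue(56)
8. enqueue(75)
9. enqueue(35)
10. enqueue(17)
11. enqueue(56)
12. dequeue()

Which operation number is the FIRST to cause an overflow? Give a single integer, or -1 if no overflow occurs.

Answer: 7

Derivation:
1. enqueue(59): size=1
2. enqueue(9): size=2
3. enqueue(44): size=3
4. enqueue(34): size=4
5. dequeue(): size=3
6. enqueue(28): size=4
7. enqueue(56): size=4=cap → OVERFLOW (fail)
8. enqueue(75): size=4=cap → OVERFLOW (fail)
9. enqueue(35): size=4=cap → OVERFLOW (fail)
10. enqueue(17): size=4=cap → OVERFLOW (fail)
11. enqueue(56): size=4=cap → OVERFLOW (fail)
12. dequeue(): size=3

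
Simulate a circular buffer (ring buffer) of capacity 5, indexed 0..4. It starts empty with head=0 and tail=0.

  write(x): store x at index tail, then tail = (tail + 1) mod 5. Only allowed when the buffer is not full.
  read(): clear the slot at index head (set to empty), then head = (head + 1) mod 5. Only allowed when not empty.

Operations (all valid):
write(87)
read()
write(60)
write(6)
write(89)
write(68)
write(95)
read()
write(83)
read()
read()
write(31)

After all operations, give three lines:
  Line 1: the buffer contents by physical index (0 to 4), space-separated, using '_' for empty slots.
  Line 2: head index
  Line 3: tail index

write(87): buf=[87 _ _ _ _], head=0, tail=1, size=1
read(): buf=[_ _ _ _ _], head=1, tail=1, size=0
write(60): buf=[_ 60 _ _ _], head=1, tail=2, size=1
write(6): buf=[_ 60 6 _ _], head=1, tail=3, size=2
write(89): buf=[_ 60 6 89 _], head=1, tail=4, size=3
write(68): buf=[_ 60 6 89 68], head=1, tail=0, size=4
write(95): buf=[95 60 6 89 68], head=1, tail=1, size=5
read(): buf=[95 _ 6 89 68], head=2, tail=1, size=4
write(83): buf=[95 83 6 89 68], head=2, tail=2, size=5
read(): buf=[95 83 _ 89 68], head=3, tail=2, size=4
read(): buf=[95 83 _ _ 68], head=4, tail=2, size=3
write(31): buf=[95 83 31 _ 68], head=4, tail=3, size=4

Answer: 95 83 31 _ 68
4
3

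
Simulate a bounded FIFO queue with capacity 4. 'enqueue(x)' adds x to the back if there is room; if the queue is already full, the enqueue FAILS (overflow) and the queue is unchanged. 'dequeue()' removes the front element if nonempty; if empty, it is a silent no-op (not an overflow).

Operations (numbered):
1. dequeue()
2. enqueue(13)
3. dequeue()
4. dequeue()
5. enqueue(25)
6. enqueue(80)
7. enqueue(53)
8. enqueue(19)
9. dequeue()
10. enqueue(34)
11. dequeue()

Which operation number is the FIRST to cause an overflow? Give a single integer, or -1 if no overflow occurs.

1. dequeue(): empty, no-op, size=0
2. enqueue(13): size=1
3. dequeue(): size=0
4. dequeue(): empty, no-op, size=0
5. enqueue(25): size=1
6. enqueue(80): size=2
7. enqueue(53): size=3
8. enqueue(19): size=4
9. dequeue(): size=3
10. enqueue(34): size=4
11. dequeue(): size=3

Answer: -1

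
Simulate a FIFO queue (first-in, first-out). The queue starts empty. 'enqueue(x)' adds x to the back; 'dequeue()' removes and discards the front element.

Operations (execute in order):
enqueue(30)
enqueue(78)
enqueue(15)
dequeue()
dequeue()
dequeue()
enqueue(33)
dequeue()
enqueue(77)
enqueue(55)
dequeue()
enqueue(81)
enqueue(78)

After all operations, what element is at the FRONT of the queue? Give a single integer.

enqueue(30): queue = [30]
enqueue(78): queue = [30, 78]
enqueue(15): queue = [30, 78, 15]
dequeue(): queue = [78, 15]
dequeue(): queue = [15]
dequeue(): queue = []
enqueue(33): queue = [33]
dequeue(): queue = []
enqueue(77): queue = [77]
enqueue(55): queue = [77, 55]
dequeue(): queue = [55]
enqueue(81): queue = [55, 81]
enqueue(78): queue = [55, 81, 78]

Answer: 55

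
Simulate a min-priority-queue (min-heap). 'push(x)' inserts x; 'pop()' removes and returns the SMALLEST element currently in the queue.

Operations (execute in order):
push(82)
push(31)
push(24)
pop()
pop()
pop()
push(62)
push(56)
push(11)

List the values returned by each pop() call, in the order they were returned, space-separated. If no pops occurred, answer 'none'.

Answer: 24 31 82

Derivation:
push(82): heap contents = [82]
push(31): heap contents = [31, 82]
push(24): heap contents = [24, 31, 82]
pop() → 24: heap contents = [31, 82]
pop() → 31: heap contents = [82]
pop() → 82: heap contents = []
push(62): heap contents = [62]
push(56): heap contents = [56, 62]
push(11): heap contents = [11, 56, 62]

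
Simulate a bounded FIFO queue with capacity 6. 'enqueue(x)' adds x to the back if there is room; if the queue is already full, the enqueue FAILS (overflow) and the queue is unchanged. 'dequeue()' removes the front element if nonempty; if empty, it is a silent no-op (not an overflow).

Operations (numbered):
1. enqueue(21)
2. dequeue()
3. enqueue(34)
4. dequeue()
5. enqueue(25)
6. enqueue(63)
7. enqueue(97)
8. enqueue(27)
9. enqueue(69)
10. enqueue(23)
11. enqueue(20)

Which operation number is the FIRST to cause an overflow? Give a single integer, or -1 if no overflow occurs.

1. enqueue(21): size=1
2. dequeue(): size=0
3. enqueue(34): size=1
4. dequeue(): size=0
5. enqueue(25): size=1
6. enqueue(63): size=2
7. enqueue(97): size=3
8. enqueue(27): size=4
9. enqueue(69): size=5
10. enqueue(23): size=6
11. enqueue(20): size=6=cap → OVERFLOW (fail)

Answer: 11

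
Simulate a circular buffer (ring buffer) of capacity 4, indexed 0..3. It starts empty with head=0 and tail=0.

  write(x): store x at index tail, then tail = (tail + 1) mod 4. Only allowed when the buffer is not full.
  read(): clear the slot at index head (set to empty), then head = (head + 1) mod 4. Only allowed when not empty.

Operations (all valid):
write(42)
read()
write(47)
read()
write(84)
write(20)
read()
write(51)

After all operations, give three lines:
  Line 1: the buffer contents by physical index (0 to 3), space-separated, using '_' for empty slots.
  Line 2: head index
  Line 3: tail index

write(42): buf=[42 _ _ _], head=0, tail=1, size=1
read(): buf=[_ _ _ _], head=1, tail=1, size=0
write(47): buf=[_ 47 _ _], head=1, tail=2, size=1
read(): buf=[_ _ _ _], head=2, tail=2, size=0
write(84): buf=[_ _ 84 _], head=2, tail=3, size=1
write(20): buf=[_ _ 84 20], head=2, tail=0, size=2
read(): buf=[_ _ _ 20], head=3, tail=0, size=1
write(51): buf=[51 _ _ 20], head=3, tail=1, size=2

Answer: 51 _ _ 20
3
1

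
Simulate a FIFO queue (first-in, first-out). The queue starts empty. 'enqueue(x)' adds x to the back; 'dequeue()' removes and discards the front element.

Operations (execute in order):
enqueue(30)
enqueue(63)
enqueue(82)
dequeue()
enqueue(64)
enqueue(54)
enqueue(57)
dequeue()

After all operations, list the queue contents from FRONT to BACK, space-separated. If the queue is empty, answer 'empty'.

enqueue(30): [30]
enqueue(63): [30, 63]
enqueue(82): [30, 63, 82]
dequeue(): [63, 82]
enqueue(64): [63, 82, 64]
enqueue(54): [63, 82, 64, 54]
enqueue(57): [63, 82, 64, 54, 57]
dequeue(): [82, 64, 54, 57]

Answer: 82 64 54 57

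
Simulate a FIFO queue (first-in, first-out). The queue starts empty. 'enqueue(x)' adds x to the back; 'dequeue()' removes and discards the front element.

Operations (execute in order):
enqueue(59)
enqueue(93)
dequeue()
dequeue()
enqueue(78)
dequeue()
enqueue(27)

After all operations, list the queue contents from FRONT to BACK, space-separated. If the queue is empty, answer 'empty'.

enqueue(59): [59]
enqueue(93): [59, 93]
dequeue(): [93]
dequeue(): []
enqueue(78): [78]
dequeue(): []
enqueue(27): [27]

Answer: 27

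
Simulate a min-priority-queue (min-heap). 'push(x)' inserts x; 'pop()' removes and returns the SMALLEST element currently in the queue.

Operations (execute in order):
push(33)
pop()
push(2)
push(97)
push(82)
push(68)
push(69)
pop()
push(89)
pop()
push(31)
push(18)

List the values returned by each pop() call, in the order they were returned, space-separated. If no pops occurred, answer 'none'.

Answer: 33 2 68

Derivation:
push(33): heap contents = [33]
pop() → 33: heap contents = []
push(2): heap contents = [2]
push(97): heap contents = [2, 97]
push(82): heap contents = [2, 82, 97]
push(68): heap contents = [2, 68, 82, 97]
push(69): heap contents = [2, 68, 69, 82, 97]
pop() → 2: heap contents = [68, 69, 82, 97]
push(89): heap contents = [68, 69, 82, 89, 97]
pop() → 68: heap contents = [69, 82, 89, 97]
push(31): heap contents = [31, 69, 82, 89, 97]
push(18): heap contents = [18, 31, 69, 82, 89, 97]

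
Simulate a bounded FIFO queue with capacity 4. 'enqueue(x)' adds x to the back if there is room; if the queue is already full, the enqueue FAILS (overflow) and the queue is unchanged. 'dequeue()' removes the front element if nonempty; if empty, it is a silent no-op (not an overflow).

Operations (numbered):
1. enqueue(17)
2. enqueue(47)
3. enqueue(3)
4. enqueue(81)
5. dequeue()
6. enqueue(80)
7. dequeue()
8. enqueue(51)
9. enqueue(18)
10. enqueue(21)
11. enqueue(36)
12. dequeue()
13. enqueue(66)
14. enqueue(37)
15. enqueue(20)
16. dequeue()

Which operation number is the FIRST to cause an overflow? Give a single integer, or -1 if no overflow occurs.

Answer: 9

Derivation:
1. enqueue(17): size=1
2. enqueue(47): size=2
3. enqueue(3): size=3
4. enqueue(81): size=4
5. dequeue(): size=3
6. enqueue(80): size=4
7. dequeue(): size=3
8. enqueue(51): size=4
9. enqueue(18): size=4=cap → OVERFLOW (fail)
10. enqueue(21): size=4=cap → OVERFLOW (fail)
11. enqueue(36): size=4=cap → OVERFLOW (fail)
12. dequeue(): size=3
13. enqueue(66): size=4
14. enqueue(37): size=4=cap → OVERFLOW (fail)
15. enqueue(20): size=4=cap → OVERFLOW (fail)
16. dequeue(): size=3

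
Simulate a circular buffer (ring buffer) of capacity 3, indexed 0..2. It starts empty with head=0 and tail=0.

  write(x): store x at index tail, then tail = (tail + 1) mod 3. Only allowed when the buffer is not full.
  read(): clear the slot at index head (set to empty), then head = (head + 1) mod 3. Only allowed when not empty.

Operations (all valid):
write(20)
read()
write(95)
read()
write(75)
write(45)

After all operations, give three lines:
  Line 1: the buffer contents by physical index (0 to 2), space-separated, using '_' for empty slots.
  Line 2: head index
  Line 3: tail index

write(20): buf=[20 _ _], head=0, tail=1, size=1
read(): buf=[_ _ _], head=1, tail=1, size=0
write(95): buf=[_ 95 _], head=1, tail=2, size=1
read(): buf=[_ _ _], head=2, tail=2, size=0
write(75): buf=[_ _ 75], head=2, tail=0, size=1
write(45): buf=[45 _ 75], head=2, tail=1, size=2

Answer: 45 _ 75
2
1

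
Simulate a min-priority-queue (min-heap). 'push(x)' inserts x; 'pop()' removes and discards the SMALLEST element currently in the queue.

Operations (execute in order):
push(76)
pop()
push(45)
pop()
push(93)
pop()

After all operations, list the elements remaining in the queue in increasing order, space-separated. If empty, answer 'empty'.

push(76): heap contents = [76]
pop() → 76: heap contents = []
push(45): heap contents = [45]
pop() → 45: heap contents = []
push(93): heap contents = [93]
pop() → 93: heap contents = []

Answer: empty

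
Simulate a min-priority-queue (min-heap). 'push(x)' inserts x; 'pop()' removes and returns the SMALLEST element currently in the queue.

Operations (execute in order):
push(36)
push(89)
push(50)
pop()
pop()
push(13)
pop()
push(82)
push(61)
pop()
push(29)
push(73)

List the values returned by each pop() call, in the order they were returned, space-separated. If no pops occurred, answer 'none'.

Answer: 36 50 13 61

Derivation:
push(36): heap contents = [36]
push(89): heap contents = [36, 89]
push(50): heap contents = [36, 50, 89]
pop() → 36: heap contents = [50, 89]
pop() → 50: heap contents = [89]
push(13): heap contents = [13, 89]
pop() → 13: heap contents = [89]
push(82): heap contents = [82, 89]
push(61): heap contents = [61, 82, 89]
pop() → 61: heap contents = [82, 89]
push(29): heap contents = [29, 82, 89]
push(73): heap contents = [29, 73, 82, 89]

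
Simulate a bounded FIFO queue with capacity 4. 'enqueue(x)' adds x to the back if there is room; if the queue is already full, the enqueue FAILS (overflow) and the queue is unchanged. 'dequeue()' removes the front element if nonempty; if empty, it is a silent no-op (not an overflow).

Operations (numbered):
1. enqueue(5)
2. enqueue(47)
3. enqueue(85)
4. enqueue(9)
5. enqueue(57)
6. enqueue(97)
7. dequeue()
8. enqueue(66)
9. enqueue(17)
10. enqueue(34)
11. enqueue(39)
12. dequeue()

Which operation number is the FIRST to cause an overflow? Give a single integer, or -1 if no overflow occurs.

1. enqueue(5): size=1
2. enqueue(47): size=2
3. enqueue(85): size=3
4. enqueue(9): size=4
5. enqueue(57): size=4=cap → OVERFLOW (fail)
6. enqueue(97): size=4=cap → OVERFLOW (fail)
7. dequeue(): size=3
8. enqueue(66): size=4
9. enqueue(17): size=4=cap → OVERFLOW (fail)
10. enqueue(34): size=4=cap → OVERFLOW (fail)
11. enqueue(39): size=4=cap → OVERFLOW (fail)
12. dequeue(): size=3

Answer: 5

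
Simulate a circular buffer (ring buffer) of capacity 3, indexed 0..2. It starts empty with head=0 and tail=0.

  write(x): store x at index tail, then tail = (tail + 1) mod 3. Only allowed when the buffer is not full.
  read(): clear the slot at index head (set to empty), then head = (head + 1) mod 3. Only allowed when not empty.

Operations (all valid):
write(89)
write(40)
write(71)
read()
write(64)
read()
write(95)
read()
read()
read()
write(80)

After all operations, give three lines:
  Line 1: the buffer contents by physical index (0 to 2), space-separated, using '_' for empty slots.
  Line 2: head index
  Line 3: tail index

Answer: _ _ 80
2
0

Derivation:
write(89): buf=[89 _ _], head=0, tail=1, size=1
write(40): buf=[89 40 _], head=0, tail=2, size=2
write(71): buf=[89 40 71], head=0, tail=0, size=3
read(): buf=[_ 40 71], head=1, tail=0, size=2
write(64): buf=[64 40 71], head=1, tail=1, size=3
read(): buf=[64 _ 71], head=2, tail=1, size=2
write(95): buf=[64 95 71], head=2, tail=2, size=3
read(): buf=[64 95 _], head=0, tail=2, size=2
read(): buf=[_ 95 _], head=1, tail=2, size=1
read(): buf=[_ _ _], head=2, tail=2, size=0
write(80): buf=[_ _ 80], head=2, tail=0, size=1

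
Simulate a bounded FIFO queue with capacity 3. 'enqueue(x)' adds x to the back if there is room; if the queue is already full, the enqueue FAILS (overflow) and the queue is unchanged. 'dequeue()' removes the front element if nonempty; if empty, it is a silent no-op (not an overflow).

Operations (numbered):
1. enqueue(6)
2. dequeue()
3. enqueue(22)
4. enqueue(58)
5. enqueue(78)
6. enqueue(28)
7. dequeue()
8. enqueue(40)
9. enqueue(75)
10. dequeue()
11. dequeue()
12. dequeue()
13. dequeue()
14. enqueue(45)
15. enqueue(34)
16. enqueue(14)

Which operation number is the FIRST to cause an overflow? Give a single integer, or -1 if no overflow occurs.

Answer: 6

Derivation:
1. enqueue(6): size=1
2. dequeue(): size=0
3. enqueue(22): size=1
4. enqueue(58): size=2
5. enqueue(78): size=3
6. enqueue(28): size=3=cap → OVERFLOW (fail)
7. dequeue(): size=2
8. enqueue(40): size=3
9. enqueue(75): size=3=cap → OVERFLOW (fail)
10. dequeue(): size=2
11. dequeue(): size=1
12. dequeue(): size=0
13. dequeue(): empty, no-op, size=0
14. enqueue(45): size=1
15. enqueue(34): size=2
16. enqueue(14): size=3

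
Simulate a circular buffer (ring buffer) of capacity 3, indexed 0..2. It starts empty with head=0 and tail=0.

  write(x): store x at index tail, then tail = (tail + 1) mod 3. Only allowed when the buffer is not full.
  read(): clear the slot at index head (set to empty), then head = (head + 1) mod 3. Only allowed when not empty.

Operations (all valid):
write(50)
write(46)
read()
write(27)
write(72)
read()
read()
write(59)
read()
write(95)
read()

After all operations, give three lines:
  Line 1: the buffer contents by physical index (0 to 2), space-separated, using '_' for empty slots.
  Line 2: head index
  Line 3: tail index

Answer: _ _ 95
2
0

Derivation:
write(50): buf=[50 _ _], head=0, tail=1, size=1
write(46): buf=[50 46 _], head=0, tail=2, size=2
read(): buf=[_ 46 _], head=1, tail=2, size=1
write(27): buf=[_ 46 27], head=1, tail=0, size=2
write(72): buf=[72 46 27], head=1, tail=1, size=3
read(): buf=[72 _ 27], head=2, tail=1, size=2
read(): buf=[72 _ _], head=0, tail=1, size=1
write(59): buf=[72 59 _], head=0, tail=2, size=2
read(): buf=[_ 59 _], head=1, tail=2, size=1
write(95): buf=[_ 59 95], head=1, tail=0, size=2
read(): buf=[_ _ 95], head=2, tail=0, size=1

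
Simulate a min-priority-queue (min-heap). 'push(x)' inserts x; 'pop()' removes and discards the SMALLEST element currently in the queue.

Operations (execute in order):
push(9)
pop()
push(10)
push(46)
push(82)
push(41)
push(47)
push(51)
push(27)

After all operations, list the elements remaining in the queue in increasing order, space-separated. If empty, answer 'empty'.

Answer: 10 27 41 46 47 51 82

Derivation:
push(9): heap contents = [9]
pop() → 9: heap contents = []
push(10): heap contents = [10]
push(46): heap contents = [10, 46]
push(82): heap contents = [10, 46, 82]
push(41): heap contents = [10, 41, 46, 82]
push(47): heap contents = [10, 41, 46, 47, 82]
push(51): heap contents = [10, 41, 46, 47, 51, 82]
push(27): heap contents = [10, 27, 41, 46, 47, 51, 82]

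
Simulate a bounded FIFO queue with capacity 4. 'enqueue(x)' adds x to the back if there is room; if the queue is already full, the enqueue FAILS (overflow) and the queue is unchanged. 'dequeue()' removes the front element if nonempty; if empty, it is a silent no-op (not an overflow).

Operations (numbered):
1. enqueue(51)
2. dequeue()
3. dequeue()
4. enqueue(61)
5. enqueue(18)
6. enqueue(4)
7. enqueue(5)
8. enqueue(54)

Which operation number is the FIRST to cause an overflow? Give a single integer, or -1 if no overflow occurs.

Answer: 8

Derivation:
1. enqueue(51): size=1
2. dequeue(): size=0
3. dequeue(): empty, no-op, size=0
4. enqueue(61): size=1
5. enqueue(18): size=2
6. enqueue(4): size=3
7. enqueue(5): size=4
8. enqueue(54): size=4=cap → OVERFLOW (fail)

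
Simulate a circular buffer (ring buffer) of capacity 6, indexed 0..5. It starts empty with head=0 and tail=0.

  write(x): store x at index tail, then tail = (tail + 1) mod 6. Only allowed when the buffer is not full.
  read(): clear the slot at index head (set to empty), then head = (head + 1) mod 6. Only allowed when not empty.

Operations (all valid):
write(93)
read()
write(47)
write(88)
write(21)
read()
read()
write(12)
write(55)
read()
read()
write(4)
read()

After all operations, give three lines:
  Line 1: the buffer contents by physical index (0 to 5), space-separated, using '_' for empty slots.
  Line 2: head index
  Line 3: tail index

Answer: 4 _ _ _ _ _
0
1

Derivation:
write(93): buf=[93 _ _ _ _ _], head=0, tail=1, size=1
read(): buf=[_ _ _ _ _ _], head=1, tail=1, size=0
write(47): buf=[_ 47 _ _ _ _], head=1, tail=2, size=1
write(88): buf=[_ 47 88 _ _ _], head=1, tail=3, size=2
write(21): buf=[_ 47 88 21 _ _], head=1, tail=4, size=3
read(): buf=[_ _ 88 21 _ _], head=2, tail=4, size=2
read(): buf=[_ _ _ 21 _ _], head=3, tail=4, size=1
write(12): buf=[_ _ _ 21 12 _], head=3, tail=5, size=2
write(55): buf=[_ _ _ 21 12 55], head=3, tail=0, size=3
read(): buf=[_ _ _ _ 12 55], head=4, tail=0, size=2
read(): buf=[_ _ _ _ _ 55], head=5, tail=0, size=1
write(4): buf=[4 _ _ _ _ 55], head=5, tail=1, size=2
read(): buf=[4 _ _ _ _ _], head=0, tail=1, size=1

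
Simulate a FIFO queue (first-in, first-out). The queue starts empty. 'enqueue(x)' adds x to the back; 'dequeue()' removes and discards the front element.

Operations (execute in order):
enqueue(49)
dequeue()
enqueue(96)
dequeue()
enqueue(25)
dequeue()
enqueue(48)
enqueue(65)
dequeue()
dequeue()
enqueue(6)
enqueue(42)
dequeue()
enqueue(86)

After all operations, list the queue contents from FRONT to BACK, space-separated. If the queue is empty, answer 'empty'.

enqueue(49): [49]
dequeue(): []
enqueue(96): [96]
dequeue(): []
enqueue(25): [25]
dequeue(): []
enqueue(48): [48]
enqueue(65): [48, 65]
dequeue(): [65]
dequeue(): []
enqueue(6): [6]
enqueue(42): [6, 42]
dequeue(): [42]
enqueue(86): [42, 86]

Answer: 42 86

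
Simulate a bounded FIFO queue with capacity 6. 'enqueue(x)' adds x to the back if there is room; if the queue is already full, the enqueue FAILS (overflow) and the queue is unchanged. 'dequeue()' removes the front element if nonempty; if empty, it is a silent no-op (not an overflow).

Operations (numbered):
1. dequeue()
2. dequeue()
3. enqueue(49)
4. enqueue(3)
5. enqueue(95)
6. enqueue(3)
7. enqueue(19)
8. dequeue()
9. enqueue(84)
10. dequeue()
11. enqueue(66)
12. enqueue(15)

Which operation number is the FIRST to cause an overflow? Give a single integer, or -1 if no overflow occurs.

Answer: -1

Derivation:
1. dequeue(): empty, no-op, size=0
2. dequeue(): empty, no-op, size=0
3. enqueue(49): size=1
4. enqueue(3): size=2
5. enqueue(95): size=3
6. enqueue(3): size=4
7. enqueue(19): size=5
8. dequeue(): size=4
9. enqueue(84): size=5
10. dequeue(): size=4
11. enqueue(66): size=5
12. enqueue(15): size=6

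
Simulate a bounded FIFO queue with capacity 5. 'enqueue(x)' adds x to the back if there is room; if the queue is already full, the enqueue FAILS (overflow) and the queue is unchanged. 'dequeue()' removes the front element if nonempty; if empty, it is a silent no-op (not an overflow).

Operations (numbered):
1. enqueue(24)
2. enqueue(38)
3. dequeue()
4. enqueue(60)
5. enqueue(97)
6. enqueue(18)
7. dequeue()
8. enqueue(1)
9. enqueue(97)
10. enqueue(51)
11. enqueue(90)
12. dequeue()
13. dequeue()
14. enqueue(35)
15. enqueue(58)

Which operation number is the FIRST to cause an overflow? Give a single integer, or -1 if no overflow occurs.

1. enqueue(24): size=1
2. enqueue(38): size=2
3. dequeue(): size=1
4. enqueue(60): size=2
5. enqueue(97): size=3
6. enqueue(18): size=4
7. dequeue(): size=3
8. enqueue(1): size=4
9. enqueue(97): size=5
10. enqueue(51): size=5=cap → OVERFLOW (fail)
11. enqueue(90): size=5=cap → OVERFLOW (fail)
12. dequeue(): size=4
13. dequeue(): size=3
14. enqueue(35): size=4
15. enqueue(58): size=5

Answer: 10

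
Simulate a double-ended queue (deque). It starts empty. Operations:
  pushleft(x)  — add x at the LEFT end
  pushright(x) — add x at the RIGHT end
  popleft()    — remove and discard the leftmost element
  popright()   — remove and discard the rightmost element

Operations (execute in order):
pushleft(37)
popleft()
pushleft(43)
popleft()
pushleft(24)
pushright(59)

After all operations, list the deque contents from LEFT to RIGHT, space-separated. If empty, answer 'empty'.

pushleft(37): [37]
popleft(): []
pushleft(43): [43]
popleft(): []
pushleft(24): [24]
pushright(59): [24, 59]

Answer: 24 59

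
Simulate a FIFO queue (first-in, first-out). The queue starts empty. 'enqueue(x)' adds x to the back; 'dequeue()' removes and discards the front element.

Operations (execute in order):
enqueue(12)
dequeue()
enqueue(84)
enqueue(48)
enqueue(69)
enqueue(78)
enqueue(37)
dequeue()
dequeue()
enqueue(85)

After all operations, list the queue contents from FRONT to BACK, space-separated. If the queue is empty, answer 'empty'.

enqueue(12): [12]
dequeue(): []
enqueue(84): [84]
enqueue(48): [84, 48]
enqueue(69): [84, 48, 69]
enqueue(78): [84, 48, 69, 78]
enqueue(37): [84, 48, 69, 78, 37]
dequeue(): [48, 69, 78, 37]
dequeue(): [69, 78, 37]
enqueue(85): [69, 78, 37, 85]

Answer: 69 78 37 85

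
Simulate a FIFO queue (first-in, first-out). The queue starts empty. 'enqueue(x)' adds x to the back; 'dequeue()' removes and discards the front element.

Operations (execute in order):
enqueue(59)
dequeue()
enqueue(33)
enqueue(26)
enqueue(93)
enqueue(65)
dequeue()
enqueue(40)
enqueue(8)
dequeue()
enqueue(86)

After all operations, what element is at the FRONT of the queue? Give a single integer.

enqueue(59): queue = [59]
dequeue(): queue = []
enqueue(33): queue = [33]
enqueue(26): queue = [33, 26]
enqueue(93): queue = [33, 26, 93]
enqueue(65): queue = [33, 26, 93, 65]
dequeue(): queue = [26, 93, 65]
enqueue(40): queue = [26, 93, 65, 40]
enqueue(8): queue = [26, 93, 65, 40, 8]
dequeue(): queue = [93, 65, 40, 8]
enqueue(86): queue = [93, 65, 40, 8, 86]

Answer: 93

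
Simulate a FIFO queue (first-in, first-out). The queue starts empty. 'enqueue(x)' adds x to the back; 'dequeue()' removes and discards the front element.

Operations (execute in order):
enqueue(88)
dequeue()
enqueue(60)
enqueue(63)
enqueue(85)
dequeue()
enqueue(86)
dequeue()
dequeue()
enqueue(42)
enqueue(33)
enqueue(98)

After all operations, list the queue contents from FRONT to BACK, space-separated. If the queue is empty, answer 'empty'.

enqueue(88): [88]
dequeue(): []
enqueue(60): [60]
enqueue(63): [60, 63]
enqueue(85): [60, 63, 85]
dequeue(): [63, 85]
enqueue(86): [63, 85, 86]
dequeue(): [85, 86]
dequeue(): [86]
enqueue(42): [86, 42]
enqueue(33): [86, 42, 33]
enqueue(98): [86, 42, 33, 98]

Answer: 86 42 33 98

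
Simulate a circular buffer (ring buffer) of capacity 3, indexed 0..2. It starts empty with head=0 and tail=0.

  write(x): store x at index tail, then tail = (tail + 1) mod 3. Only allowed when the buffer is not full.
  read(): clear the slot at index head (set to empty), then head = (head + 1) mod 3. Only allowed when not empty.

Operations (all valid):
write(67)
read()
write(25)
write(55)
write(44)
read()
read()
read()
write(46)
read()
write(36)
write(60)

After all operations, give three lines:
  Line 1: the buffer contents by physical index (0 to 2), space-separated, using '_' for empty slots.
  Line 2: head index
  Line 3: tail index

write(67): buf=[67 _ _], head=0, tail=1, size=1
read(): buf=[_ _ _], head=1, tail=1, size=0
write(25): buf=[_ 25 _], head=1, tail=2, size=1
write(55): buf=[_ 25 55], head=1, tail=0, size=2
write(44): buf=[44 25 55], head=1, tail=1, size=3
read(): buf=[44 _ 55], head=2, tail=1, size=2
read(): buf=[44 _ _], head=0, tail=1, size=1
read(): buf=[_ _ _], head=1, tail=1, size=0
write(46): buf=[_ 46 _], head=1, tail=2, size=1
read(): buf=[_ _ _], head=2, tail=2, size=0
write(36): buf=[_ _ 36], head=2, tail=0, size=1
write(60): buf=[60 _ 36], head=2, tail=1, size=2

Answer: 60 _ 36
2
1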